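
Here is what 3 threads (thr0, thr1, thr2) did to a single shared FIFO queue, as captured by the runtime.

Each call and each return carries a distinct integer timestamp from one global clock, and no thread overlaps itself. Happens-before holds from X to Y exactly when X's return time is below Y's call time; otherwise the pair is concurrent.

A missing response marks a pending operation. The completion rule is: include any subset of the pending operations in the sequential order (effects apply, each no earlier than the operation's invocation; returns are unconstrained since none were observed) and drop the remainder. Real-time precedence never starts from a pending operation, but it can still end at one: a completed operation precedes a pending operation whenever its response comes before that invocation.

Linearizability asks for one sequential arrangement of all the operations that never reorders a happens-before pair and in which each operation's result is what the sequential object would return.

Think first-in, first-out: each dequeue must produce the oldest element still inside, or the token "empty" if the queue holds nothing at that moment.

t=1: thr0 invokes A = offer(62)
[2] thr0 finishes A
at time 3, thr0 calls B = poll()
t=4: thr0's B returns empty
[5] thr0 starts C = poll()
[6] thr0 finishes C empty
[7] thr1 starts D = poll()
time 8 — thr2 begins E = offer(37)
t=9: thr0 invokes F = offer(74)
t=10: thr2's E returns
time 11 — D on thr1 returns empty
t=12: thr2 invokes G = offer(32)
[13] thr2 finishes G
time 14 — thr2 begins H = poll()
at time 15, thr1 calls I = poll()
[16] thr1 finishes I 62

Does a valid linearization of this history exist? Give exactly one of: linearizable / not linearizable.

events 1..3 are fine; event 4 — the response of B at time 4 — makes the prefix non-linearizable
a single order respects real time; the 2 completed FIFO queue operations fail replay along it
for example A, B fails at step 2: B poll() → empty is not legal there

not linearizable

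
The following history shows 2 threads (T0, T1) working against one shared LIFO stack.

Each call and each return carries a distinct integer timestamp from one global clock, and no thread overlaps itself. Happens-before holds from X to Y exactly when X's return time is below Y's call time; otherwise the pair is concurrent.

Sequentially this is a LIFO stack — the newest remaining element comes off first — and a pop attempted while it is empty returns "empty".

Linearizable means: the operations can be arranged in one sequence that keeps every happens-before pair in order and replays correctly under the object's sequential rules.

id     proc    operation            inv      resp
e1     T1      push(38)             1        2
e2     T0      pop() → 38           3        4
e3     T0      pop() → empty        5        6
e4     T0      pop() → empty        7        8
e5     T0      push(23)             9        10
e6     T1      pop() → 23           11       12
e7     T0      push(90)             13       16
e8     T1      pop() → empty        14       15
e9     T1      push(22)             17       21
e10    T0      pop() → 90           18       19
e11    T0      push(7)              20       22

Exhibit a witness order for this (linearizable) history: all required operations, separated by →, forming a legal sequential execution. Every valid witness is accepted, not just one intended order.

e1 → e2 → e3 → e4 → e5 → e6 → e8 → e7 → e10 → e9 → e11

after step 1 (e1 push(38)): stack <38>
after step 2 (e2 pop() → 38): stack <>
after step 3 (e3 pop() → empty): stack <>
after step 4 (e4 pop() → empty): stack <>
after step 5 (e5 push(23)): stack <23>
after step 6 (e6 pop() → 23): stack <>
after step 7 (e8 pop() → empty): stack <>
after step 8 (e7 push(90)): stack <90>
after step 9 (e10 pop() → 90): stack <>
after step 10 (e9 push(22)): stack <22>
after step 11 (e11 push(7)): stack <22,7>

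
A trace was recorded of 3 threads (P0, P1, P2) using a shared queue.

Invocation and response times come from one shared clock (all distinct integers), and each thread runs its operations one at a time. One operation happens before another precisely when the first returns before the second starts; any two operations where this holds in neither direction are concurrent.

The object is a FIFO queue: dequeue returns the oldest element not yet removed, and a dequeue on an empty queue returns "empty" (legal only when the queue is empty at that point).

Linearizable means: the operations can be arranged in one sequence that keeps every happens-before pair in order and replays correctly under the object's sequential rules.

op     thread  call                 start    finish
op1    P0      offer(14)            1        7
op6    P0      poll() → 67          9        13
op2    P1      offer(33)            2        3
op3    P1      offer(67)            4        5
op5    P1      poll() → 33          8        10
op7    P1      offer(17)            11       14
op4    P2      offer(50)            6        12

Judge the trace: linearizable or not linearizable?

a witness: op2, op3, op1, op4, op5, op6, op7
1. op2 offer(33), leaving queue <33>
2. op3 offer(67), leaving queue <33,67>
3. op1 offer(14), leaving queue <33,67,14>
4. op4 offer(50), leaving queue <33,67,14,50>
5. op5 poll() → 33, leaving queue <67,14,50>
6. op6 poll() → 67, leaving queue <14,50>
7. op7 offer(17), leaving queue <14,50,17>

linearizable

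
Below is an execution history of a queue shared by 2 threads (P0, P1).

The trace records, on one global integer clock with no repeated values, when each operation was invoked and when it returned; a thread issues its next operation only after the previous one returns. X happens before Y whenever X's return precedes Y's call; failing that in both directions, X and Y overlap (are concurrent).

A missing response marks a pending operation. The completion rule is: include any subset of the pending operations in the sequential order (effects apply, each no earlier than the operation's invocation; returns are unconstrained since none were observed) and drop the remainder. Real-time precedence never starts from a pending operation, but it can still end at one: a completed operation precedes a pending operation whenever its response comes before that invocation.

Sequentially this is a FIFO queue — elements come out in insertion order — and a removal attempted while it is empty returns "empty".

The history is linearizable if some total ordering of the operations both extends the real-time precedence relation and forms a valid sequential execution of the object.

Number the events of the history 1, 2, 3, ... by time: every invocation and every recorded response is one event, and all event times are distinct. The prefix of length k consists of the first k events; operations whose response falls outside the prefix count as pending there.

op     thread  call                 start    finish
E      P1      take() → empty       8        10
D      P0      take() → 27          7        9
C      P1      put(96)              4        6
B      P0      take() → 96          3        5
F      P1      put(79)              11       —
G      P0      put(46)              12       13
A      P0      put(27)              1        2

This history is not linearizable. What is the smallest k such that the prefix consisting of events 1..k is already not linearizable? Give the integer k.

a valid linearization of events 1..4 exists, for instance A:
after step 1 (A put(27)): queue <27>
with event 5 included (B responding at time 5), all real-time-consistent orders fail
every completion of the 1 pending operation (C) was checked; none linearizes
e.g. A, B (pending dropped): illegal at step 2, since B take() → 96 cannot apply there

5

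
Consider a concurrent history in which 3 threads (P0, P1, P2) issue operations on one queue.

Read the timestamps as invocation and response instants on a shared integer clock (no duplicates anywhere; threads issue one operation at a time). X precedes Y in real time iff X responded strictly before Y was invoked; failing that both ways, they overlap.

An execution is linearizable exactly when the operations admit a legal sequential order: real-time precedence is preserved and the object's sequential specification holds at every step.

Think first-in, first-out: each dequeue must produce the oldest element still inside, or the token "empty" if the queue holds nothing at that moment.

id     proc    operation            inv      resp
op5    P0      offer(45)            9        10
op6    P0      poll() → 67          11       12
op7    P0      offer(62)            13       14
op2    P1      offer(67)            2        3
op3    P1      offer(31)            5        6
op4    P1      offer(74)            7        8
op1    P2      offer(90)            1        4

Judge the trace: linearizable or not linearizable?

linearizable

a witness: op2, op1, op3, op4, op5, op6, op7
step 1: op2 offer(67) — queue <67>
step 2: op1 offer(90) — queue <67,90>
step 3: op3 offer(31) — queue <67,90,31>
step 4: op4 offer(74) — queue <67,90,31,74>
step 5: op5 offer(45) — queue <67,90,31,74,45>
step 6: op6 poll() → 67 — queue <90,31,74,45>
step 7: op7 offer(62) — queue <90,31,74,45,62>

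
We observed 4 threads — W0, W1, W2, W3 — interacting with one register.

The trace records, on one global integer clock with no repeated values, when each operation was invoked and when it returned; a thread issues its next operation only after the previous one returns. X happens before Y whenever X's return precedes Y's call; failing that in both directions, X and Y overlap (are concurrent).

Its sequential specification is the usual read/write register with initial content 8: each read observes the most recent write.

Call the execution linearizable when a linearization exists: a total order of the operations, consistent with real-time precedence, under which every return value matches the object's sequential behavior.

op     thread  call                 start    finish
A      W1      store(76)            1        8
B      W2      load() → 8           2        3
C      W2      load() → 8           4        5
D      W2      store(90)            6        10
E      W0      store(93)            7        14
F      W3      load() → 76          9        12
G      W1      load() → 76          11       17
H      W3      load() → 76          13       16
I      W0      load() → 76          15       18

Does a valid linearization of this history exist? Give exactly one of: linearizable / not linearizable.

a witness: B, C, D, E, A, F, G, H, I
step 1: B load() → 8 — value 8
step 2: C load() → 8 — value 8
step 3: D store(90) — value 90
step 4: E store(93) — value 93
step 5: A store(76) — value 76
step 6: F load() → 76 — value 76
step 7: G load() → 76 — value 76
step 8: H load() → 76 — value 76
step 9: I load() → 76 — value 76

linearizable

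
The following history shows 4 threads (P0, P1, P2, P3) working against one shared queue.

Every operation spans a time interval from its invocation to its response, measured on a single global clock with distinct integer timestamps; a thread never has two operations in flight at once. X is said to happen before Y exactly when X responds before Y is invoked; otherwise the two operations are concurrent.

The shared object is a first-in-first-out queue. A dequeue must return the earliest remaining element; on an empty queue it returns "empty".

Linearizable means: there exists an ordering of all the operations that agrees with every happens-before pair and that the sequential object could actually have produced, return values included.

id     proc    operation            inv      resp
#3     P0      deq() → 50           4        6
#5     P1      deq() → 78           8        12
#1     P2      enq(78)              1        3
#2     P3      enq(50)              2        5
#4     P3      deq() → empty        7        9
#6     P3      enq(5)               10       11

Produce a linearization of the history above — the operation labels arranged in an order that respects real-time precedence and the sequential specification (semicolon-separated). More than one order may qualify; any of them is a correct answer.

#2; #1; #3; #5; #4; #6

step 1: #2 enq(50) — queue <50>
step 2: #1 enq(78) — queue <50,78>
step 3: #3 deq() → 50 — queue <78>
step 4: #5 deq() → 78 — queue <>
step 5: #4 deq() → empty — queue <>
step 6: #6 enq(5) — queue <5>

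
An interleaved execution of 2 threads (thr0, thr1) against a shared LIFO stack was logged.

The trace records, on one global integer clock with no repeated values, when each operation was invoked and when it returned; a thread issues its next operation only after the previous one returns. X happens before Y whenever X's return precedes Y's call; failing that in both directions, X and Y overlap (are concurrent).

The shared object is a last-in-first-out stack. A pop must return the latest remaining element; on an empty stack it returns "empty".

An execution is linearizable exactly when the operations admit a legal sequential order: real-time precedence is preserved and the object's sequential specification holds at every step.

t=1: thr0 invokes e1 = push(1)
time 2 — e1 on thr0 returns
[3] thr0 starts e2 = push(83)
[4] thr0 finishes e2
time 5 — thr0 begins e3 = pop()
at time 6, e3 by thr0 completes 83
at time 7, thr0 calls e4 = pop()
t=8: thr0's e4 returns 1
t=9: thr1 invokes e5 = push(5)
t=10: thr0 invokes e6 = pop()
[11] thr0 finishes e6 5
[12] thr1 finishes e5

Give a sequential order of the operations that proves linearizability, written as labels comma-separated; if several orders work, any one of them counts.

after step 1 (e1 push(1)): stack <1>
after step 2 (e2 push(83)): stack <1,83>
after step 3 (e3 pop() → 83): stack <1>
after step 4 (e4 pop() → 1): stack <>
after step 5 (e5 push(5)): stack <5>
after step 6 (e6 pop() → 5): stack <>

e1, e2, e3, e4, e5, e6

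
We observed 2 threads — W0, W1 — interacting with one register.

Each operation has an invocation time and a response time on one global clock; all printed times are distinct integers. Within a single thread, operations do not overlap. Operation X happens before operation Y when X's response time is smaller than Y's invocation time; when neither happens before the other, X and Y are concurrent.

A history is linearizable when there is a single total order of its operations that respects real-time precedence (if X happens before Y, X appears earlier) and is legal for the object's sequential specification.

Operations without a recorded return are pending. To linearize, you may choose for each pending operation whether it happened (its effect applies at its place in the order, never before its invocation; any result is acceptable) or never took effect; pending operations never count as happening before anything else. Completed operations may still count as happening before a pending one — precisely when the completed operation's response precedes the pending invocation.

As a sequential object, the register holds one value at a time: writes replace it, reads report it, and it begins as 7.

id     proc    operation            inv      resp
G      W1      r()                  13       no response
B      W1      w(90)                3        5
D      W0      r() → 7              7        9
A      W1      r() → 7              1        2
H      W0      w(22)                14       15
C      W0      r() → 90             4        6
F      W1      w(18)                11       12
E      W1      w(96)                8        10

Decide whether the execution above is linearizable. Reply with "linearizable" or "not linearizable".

cut after 8 events: linearizable; cut after 9 events (D responds, time 9): not linearizable
every one of the 2 real-time-consistent orders over 4 completed register ops fails the sequential spec
no completion choice of the 1 pending operation (E) rescues it — every subset was tried
take A, B, C, D (pending dropped): step 4 already fails, because D r() → 7 cannot occur there
take A, C, B, D (pending dropped): step 2 already fails, because C r() → 90 cannot occur there

not linearizable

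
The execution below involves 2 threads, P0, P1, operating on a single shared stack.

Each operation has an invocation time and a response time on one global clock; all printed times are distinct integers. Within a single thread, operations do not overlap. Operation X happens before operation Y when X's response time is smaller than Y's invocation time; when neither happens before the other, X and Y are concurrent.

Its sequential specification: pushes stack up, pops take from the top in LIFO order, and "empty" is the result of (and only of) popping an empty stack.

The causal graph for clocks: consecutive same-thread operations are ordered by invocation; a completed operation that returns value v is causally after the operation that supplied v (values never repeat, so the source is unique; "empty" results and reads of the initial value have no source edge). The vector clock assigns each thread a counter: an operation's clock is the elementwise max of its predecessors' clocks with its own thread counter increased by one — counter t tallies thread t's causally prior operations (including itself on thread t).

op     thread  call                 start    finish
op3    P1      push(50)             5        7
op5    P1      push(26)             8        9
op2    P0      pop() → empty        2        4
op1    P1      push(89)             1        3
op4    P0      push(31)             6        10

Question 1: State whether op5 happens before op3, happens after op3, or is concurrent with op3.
Answer: after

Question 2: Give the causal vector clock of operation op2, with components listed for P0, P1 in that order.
Answer: (1, 0)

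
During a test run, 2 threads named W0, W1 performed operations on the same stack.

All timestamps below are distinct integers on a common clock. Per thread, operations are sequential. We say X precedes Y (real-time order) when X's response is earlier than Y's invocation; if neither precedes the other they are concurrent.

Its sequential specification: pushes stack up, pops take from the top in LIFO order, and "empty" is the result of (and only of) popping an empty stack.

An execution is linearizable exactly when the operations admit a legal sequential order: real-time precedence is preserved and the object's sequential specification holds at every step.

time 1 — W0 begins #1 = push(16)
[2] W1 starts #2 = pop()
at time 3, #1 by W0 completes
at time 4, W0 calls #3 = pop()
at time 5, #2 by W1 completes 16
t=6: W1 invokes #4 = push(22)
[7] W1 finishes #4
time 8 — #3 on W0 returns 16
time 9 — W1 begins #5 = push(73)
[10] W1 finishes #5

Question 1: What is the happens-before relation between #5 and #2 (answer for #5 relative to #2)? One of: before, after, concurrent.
Answer: after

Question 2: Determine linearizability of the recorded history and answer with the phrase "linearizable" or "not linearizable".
not linearizable

through event 7 a valid linearization exists; event 8 (#3 responding at time 8) ends that
no legal order exists: 5 real-time-consistent candidates over 4 completed stack operations, all rejected
for example #1, #2, #3, #4 fails at step 3: #3 pop() → 16 is not legal there
for example #1, #2, #4, #3 fails at step 4: #3 pop() → 16 is not legal there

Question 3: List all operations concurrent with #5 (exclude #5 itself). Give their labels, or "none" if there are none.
Answer: none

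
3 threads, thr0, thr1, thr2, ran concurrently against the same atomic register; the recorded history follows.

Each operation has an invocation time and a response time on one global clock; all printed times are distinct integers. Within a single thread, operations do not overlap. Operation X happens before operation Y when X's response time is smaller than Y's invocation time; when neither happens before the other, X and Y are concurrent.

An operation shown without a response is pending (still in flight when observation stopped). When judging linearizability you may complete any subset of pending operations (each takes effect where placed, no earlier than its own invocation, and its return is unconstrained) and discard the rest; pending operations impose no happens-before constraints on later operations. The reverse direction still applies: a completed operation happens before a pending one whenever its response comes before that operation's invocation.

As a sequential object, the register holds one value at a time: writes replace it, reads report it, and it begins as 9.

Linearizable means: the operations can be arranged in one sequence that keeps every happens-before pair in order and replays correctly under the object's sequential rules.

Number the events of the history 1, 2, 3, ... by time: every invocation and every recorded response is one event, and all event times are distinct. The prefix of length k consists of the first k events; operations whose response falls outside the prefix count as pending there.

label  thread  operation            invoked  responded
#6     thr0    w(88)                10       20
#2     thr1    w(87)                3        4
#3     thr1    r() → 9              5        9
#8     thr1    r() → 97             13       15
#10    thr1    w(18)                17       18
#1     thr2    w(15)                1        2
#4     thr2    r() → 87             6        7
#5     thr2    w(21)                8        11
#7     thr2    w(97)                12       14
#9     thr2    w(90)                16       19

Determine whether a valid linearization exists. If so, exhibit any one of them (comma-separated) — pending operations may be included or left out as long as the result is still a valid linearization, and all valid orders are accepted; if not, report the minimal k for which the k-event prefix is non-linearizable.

not linearizable — minimal violating prefix: 9 events

events 1..8 are fine; event 9 — the response of #3 at time 9 — makes the prefix non-linearizable
2 orders of the 4 completed atomic register ops respect real time; none is legal
including or dropping the 1 pending operation (#5) in any combination fails
take #1, #2, #3, #4 (pending dropped): step 3 already fails, because #3 r() → 9 cannot occur there
take #1, #2, #4, #3 (pending dropped): step 4 already fails, because #3 r() → 9 cannot occur there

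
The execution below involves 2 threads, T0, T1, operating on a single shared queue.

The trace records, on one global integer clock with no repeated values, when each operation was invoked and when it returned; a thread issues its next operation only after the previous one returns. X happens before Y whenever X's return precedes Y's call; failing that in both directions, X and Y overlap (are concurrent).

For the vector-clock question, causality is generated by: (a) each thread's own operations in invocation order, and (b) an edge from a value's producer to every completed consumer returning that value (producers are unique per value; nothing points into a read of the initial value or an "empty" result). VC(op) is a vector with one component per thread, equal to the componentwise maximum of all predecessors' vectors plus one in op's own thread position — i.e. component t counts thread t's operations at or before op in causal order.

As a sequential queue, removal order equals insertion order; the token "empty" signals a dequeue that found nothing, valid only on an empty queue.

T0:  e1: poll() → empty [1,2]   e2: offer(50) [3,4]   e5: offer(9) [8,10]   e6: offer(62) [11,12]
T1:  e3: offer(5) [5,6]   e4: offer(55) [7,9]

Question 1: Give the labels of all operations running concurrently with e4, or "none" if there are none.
Answer: e5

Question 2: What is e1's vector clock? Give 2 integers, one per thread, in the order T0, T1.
Answer: (1, 0)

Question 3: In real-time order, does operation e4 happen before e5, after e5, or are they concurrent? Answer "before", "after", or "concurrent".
Answer: concurrent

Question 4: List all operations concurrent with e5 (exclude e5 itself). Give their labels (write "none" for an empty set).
Answer: e4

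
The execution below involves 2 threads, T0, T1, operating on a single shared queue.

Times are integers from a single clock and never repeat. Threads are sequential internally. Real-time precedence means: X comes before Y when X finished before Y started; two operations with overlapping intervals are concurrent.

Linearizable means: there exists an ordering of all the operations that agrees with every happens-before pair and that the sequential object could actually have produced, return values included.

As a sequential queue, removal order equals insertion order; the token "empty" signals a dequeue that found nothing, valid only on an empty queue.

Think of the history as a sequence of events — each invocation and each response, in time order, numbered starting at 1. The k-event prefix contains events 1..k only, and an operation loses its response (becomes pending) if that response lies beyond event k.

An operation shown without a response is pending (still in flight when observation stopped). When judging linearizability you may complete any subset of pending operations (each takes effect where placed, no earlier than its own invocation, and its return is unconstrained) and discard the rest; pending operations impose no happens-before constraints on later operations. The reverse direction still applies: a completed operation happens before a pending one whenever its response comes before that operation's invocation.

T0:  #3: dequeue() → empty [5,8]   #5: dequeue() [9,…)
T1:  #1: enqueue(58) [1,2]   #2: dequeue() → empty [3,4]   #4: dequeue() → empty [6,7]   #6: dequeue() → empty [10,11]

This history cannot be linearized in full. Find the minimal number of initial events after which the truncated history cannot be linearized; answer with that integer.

4

events 1..3 are still linearizable — one witness is #1:
after step 1 (#1 enqueue(58)): queue <58>
include event 4 — #2 responding at 4 — and every candidate order breaks
take #1, #2: step 2 already fails, because #2 dequeue() → empty cannot occur there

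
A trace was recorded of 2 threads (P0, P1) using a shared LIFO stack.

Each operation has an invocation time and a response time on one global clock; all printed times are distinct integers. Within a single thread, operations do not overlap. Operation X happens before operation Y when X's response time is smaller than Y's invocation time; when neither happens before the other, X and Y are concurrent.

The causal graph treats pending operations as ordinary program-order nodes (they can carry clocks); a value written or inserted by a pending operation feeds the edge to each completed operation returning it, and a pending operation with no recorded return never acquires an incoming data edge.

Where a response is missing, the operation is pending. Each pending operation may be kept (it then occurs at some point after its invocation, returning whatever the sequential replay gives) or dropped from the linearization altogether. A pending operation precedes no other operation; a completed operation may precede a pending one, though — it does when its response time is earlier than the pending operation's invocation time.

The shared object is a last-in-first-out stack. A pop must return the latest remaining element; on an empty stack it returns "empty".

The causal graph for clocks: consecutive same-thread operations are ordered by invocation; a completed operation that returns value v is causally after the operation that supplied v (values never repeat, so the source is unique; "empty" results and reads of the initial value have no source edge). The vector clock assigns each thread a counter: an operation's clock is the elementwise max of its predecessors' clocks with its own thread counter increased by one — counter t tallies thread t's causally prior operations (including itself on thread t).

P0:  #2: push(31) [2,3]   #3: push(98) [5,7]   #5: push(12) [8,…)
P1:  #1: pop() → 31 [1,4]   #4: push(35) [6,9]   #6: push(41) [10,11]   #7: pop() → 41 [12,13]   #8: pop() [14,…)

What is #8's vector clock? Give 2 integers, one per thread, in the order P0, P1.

(1, 5)

invoked at 2, #2 has no predecessors; its own P0 bump gives (1, 0)
merge at #1 (invoked 1): VC(#2)=(1, 0), own-thread bump on P1 → (1, 1)
merge at #3 (invoked 5): VC(#2)=(1, 0), own-thread bump on P0 → (2, 0)
merge at #4 (invoked 6): VC(#1)=(1, 1), own-thread bump on P1 → (1, 2)
merge at #5 (invoked 8): VC(#3)=(2, 0), own-thread bump on P0 → (3, 0)
merge at #6 (invoked 10): VC(#4)=(1, 2), own-thread bump on P1 → (1, 3)
merge at #7 (invoked 12): VC(#6)=(1, 3), own-thread bump on P1 → (1, 4)
merge at #8 (invoked 14): VC(#7)=(1, 4), own-thread bump on P1 → (1, 5)
target: VC(#8) = (1, 5)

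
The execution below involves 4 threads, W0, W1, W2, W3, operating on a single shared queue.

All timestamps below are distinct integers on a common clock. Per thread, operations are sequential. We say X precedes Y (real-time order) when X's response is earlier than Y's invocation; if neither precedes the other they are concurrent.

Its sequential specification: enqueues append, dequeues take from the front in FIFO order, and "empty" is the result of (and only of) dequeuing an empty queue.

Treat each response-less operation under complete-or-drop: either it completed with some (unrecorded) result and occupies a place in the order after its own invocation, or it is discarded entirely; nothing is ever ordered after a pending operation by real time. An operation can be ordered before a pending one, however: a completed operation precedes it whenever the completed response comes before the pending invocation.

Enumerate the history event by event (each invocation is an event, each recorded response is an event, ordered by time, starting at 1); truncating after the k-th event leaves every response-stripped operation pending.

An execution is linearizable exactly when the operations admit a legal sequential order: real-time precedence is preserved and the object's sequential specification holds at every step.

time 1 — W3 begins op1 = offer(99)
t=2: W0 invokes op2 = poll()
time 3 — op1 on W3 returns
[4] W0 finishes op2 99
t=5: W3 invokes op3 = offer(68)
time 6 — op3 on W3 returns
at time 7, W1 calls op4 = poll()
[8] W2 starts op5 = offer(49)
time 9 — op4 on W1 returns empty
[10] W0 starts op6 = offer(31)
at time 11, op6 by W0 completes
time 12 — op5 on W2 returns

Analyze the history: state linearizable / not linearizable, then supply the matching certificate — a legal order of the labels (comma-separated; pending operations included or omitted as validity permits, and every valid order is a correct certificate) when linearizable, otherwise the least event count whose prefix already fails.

cut after 8 events: linearizable; cut after 9 events (op4 responds, time 9): not linearizable
all 2 real-time-respecting orders fail — 4 completed queue operations, no legal replay
no escape via the 1 pending operation (op5): every completion choice fails
one such order, op1, op2, op3, op4 (pending dropped), breaks at step 4 where op4 poll() → empty is illegal
one such order, op2, op1, op3, op4 (pending dropped), breaks at step 1 where op2 poll() → 99 is illegal

not linearizable — minimal violating prefix: 9 events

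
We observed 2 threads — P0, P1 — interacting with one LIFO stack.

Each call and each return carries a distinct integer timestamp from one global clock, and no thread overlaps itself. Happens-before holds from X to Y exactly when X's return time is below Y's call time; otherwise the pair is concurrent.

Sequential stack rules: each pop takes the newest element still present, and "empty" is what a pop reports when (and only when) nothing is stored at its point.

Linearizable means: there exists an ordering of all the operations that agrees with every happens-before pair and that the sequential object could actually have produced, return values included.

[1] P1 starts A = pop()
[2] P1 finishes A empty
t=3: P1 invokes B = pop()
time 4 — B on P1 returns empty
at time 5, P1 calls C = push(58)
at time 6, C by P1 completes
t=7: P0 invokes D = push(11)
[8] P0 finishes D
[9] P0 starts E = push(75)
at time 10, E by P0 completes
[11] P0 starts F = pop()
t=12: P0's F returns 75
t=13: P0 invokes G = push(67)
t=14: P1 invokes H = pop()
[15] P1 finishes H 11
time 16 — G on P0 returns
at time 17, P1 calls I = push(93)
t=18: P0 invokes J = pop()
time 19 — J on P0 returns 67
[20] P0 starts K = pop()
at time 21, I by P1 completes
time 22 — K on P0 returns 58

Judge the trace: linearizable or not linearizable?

linearizable

witness order: A, B, C, D, E, F, H, G, J, K, I
step 1: A pop() → empty — stack <>
step 2: B pop() → empty — stack <>
step 3: C push(58) — stack <58>
step 4: D push(11) — stack <58,11>
step 5: E push(75) — stack <58,11,75>
step 6: F pop() → 75 — stack <58,11>
step 7: H pop() → 11 — stack <58>
step 8: G push(67) — stack <58,67>
step 9: J pop() → 67 — stack <58>
step 10: K pop() → 58 — stack <>
step 11: I push(93) — stack <93>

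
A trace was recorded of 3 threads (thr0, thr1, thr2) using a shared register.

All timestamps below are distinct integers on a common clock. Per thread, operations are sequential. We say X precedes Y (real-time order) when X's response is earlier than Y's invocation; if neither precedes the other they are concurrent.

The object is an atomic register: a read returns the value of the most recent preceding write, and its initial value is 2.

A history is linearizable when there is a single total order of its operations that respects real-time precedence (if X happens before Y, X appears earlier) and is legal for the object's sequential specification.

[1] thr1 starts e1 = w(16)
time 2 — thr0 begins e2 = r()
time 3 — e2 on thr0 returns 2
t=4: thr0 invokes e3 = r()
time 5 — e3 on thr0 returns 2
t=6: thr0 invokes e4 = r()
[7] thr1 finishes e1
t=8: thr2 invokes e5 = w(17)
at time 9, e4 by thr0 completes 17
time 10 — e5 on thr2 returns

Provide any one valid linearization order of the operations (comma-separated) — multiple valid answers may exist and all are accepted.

e2, e3, e1, e5, e4

after step 1 (e2 r() → 2): value 2
after step 2 (e3 r() → 2): value 2
after step 3 (e1 w(16)): value 16
after step 4 (e5 w(17)): value 17
after step 5 (e4 r() → 17): value 17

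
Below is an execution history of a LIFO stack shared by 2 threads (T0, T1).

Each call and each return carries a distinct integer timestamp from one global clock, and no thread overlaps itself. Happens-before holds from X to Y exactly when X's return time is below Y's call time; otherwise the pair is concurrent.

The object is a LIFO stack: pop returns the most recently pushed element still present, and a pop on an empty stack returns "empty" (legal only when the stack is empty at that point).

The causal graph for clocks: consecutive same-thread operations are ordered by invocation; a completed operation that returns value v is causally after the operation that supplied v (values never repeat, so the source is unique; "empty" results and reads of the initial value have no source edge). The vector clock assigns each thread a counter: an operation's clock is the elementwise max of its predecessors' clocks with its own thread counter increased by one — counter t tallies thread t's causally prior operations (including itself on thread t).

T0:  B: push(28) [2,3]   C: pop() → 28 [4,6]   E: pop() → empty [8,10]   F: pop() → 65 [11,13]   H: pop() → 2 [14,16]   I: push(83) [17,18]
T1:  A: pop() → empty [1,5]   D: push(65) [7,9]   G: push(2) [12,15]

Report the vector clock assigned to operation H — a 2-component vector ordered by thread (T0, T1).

(5, 3)

VC(A, invoked at 1): no causal predecessors; +1 on T1 → (0, 1)
VC(B, invoked at 2): no causal predecessors; +1 on T0 → (1, 0)
VC(D, invoked at 7): max of VC(A)=(0, 1), then +1 on thread T1 → (0, 2)
VC(C, invoked at 4): max of VC(B)=(1, 0), then +1 on thread T0 → (2, 0)
VC(G, invoked at 12): max of VC(D)=(0, 2), then +1 on thread T1 → (0, 3)
VC(E, invoked at 8): max of VC(C)=(2, 0), then +1 on thread T0 → (3, 0)
VC(F, invoked at 11): max of VC(D)=(0, 2), VC(E)=(3, 0), then +1 on thread T0 → (4, 2)
VC(H, invoked at 14): max of VC(F)=(4, 2), VC(G)=(0, 3), then +1 on thread T0 → (5, 3)
VC(I, invoked at 17): max of VC(H)=(5, 3), then +1 on thread T0 → (6, 3)
target: VC(H) = (5, 3)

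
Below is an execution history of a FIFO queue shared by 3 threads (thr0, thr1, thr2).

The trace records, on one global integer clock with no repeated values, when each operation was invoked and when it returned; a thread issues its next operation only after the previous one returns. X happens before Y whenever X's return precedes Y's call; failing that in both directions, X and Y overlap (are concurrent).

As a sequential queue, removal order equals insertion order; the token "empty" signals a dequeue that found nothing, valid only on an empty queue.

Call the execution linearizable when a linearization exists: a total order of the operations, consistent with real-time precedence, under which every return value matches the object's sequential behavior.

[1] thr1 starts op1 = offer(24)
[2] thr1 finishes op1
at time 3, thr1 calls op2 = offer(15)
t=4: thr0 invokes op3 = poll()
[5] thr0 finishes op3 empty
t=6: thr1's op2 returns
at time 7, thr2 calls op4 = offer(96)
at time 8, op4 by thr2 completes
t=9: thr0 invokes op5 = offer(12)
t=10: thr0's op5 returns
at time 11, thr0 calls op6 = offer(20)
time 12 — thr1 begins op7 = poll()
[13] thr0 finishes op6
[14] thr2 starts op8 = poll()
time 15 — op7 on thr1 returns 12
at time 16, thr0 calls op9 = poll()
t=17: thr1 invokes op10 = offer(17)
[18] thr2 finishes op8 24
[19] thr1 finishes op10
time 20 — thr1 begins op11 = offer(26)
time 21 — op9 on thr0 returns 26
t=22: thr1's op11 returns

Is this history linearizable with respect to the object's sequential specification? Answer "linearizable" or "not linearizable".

the violation lands at event 5, op3's response at time 5: events 1..4 linearize, events 1..5 do not
a single order respects real time; the 2 completed FIFO queue operations fail replay along it
no escape via the 1 pending operation (op2): every completion choice fails
one such order, op1, op3 (pending dropped), breaks at step 2 where op3 poll() → empty is illegal

not linearizable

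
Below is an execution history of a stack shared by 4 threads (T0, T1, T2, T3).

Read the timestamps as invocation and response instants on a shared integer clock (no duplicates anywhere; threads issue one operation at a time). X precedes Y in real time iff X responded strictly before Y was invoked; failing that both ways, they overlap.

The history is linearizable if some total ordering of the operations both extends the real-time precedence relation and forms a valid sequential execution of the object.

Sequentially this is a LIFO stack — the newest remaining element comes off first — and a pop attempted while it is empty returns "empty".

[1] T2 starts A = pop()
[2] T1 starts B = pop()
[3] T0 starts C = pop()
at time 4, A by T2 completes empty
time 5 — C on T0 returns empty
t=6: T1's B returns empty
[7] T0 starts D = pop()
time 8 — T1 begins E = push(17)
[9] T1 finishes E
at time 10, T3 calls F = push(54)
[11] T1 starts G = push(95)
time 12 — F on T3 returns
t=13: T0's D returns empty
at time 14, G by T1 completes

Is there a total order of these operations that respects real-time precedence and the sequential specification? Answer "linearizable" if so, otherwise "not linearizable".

linearizable

one valid linearization: A, B, C, D, E, F, G
1. A pop() → empty, leaving stack <>
2. B pop() → empty, leaving stack <>
3. C pop() → empty, leaving stack <>
4. D pop() → empty, leaving stack <>
5. E push(17), leaving stack <17>
6. F push(54), leaving stack <17,54>
7. G push(95), leaving stack <17,54,95>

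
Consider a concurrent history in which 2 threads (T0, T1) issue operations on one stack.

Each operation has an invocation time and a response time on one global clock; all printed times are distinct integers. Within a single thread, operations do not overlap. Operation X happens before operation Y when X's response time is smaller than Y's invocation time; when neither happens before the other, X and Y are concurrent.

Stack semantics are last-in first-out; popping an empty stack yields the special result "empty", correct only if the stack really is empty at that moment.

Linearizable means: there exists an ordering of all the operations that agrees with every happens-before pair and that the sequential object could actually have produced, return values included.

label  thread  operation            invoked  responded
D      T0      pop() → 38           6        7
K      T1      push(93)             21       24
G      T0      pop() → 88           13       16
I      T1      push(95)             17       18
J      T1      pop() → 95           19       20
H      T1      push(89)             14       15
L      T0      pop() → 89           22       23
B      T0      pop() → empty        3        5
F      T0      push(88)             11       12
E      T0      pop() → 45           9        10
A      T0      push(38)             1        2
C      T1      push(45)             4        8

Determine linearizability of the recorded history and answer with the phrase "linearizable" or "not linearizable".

already the first 5 events (up to B's response at time 5) admit no linearization; the first 4 still do
the sole real-time-consistent order of 2 completed operations fails the stack replay
every completion of the 1 pending operation (C) was checked; none linearizes
take A, B (pending dropped): step 2 already fails, because B pop() → empty cannot occur there

not linearizable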